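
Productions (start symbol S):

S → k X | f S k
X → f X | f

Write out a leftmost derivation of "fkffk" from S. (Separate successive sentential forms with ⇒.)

S ⇒ fSk ⇒ fkXk ⇒ fkfXk ⇒ fkffk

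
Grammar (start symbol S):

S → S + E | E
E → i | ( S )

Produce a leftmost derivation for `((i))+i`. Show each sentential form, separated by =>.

S => S+E => E+E => (S)+E => (E)+E => ((S))+E => ((E))+E => ((i))+E => ((i))+i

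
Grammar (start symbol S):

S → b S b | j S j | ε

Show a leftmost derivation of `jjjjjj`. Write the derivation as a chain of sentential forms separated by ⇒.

S ⇒ jSj ⇒ jjSjj ⇒ jjjSjjj ⇒ jjjjjj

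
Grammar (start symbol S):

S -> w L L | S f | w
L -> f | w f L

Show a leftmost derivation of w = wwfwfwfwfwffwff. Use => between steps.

S => wLL => wwfLL => wwfwfLL => wwfwfwfLL => wwfwfwfwfLL => wwfwfwfwfwfLL => wwfwfwfwfwffL => wwfwfwfwfwffwfL => wwfwfwfwfwffwff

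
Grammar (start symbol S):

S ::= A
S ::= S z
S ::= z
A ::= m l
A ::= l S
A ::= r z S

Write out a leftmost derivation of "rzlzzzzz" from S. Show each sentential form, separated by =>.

S => Sz   [S ::= S z]
Sz => Szz   [S ::= S z]
Szz => Szzz   [S ::= S z]
Szzz => Azzz   [S ::= A]
Azzz => rzSzzz   [A ::= r z S]
rzSzzz => rzAzzz   [S ::= A]
rzAzzz => rzlSzzz   [A ::= l S]
rzlSzzz => rzlSzzzz   [S ::= S z]
rzlSzzzz => rzlzzzzz   [S ::= z]

S=>Sz=>Szz=>Szzz=>Azzz=>rzSzzz=>rzAzzz=>rzlSzzz=>rzlSzzzz=>rzlzzzzz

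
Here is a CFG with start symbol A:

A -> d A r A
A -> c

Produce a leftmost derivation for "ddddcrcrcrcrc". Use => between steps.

A => dArA => ddArArA => dddArArArA => ddddArArArArA => ddddcrArArArA => ddddcrcrArArA => ddddcrcrcrArA => ddddcrcrcrcrA => ddddcrcrcrcrc

A => dArA   [A -> d A r A]
dArA => ddArArA   [A -> d A r A]
ddArArA => dddArArArA   [A -> d A r A]
dddArArArA => ddddArArArArA   [A -> d A r A]
ddddArArArArA => ddddcrArArArA   [A -> c]
ddddcrArArArA => ddddcrcrArArA   [A -> c]
ddddcrcrArArA => ddddcrcrcrArA   [A -> c]
ddddcrcrcrArA => ddddcrcrcrcrA   [A -> c]
ddddcrcrcrcrA => ddddcrcrcrcrc   [A -> c]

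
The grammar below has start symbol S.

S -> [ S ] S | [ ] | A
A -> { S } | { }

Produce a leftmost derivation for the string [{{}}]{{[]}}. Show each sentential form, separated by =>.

S => [S]S   [S -> [ S ] S]
[S]S => [A]S   [S -> A]
[A]S => [{S}]S   [A -> { S }]
[{S}]S => [{A}]S   [S -> A]
[{A}]S => [{{}}]S   [A -> { }]
[{{}}]S => [{{}}]A   [S -> A]
[{{}}]A => [{{}}]{S}   [A -> { S }]
[{{}}]{S} => [{{}}]{A}   [S -> A]
[{{}}]{A} => [{{}}]{{S}}   [A -> { S }]
[{{}}]{{S}} => [{{}}]{{[]}}   [S -> [ ]]

S=>[S]S=>[A]S=>[{S}]S=>[{A}]S=>[{{}}]S=>[{{}}]A=>[{{}}]{S}=>[{{}}]{A}=>[{{}}]{{S}}=>[{{}}]{{[]}}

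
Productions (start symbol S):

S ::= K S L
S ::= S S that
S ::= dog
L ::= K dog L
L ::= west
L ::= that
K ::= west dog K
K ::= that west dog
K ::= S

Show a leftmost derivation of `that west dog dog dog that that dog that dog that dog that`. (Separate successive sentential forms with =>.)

S => S S that   [S ::= S S that]
S S that => S S that S that   [S ::= S S that]
S S that S that => S S that S that S that   [S ::= S S that]
S S that S that S that => K S L S that S that S that   [S ::= K S L]
K S L S that S that S that => that west dog S L S that S that S that   [K ::= that west dog]
that west dog S L S that S that S that => that west dog S S that L S that S that S that   [S ::= S S that]
that west dog S S that L S that S that S that => that west dog dog S that L S that S that S that   [S ::= dog]
that west dog dog S that L S that S that S that => that west dog dog dog that L S that S that S that   [S ::= dog]
that west dog dog dog that L S that S that S that => that west dog dog dog that that S that S that S that   [L ::= that]
that west dog dog dog that that S that S that S that => that west dog dog dog that that dog that S that S that   [S ::= dog]
that west dog dog dog that that dog that S that S that => that west dog dog dog that that dog that dog that S that   [S ::= dog]
that west dog dog dog that that dog that dog that S that => that west dog dog dog that that dog that dog that dog that   [S ::= dog]

S => S S that => S S that S that => S S that S that S that => K S L S that S that S that => that west dog S L S that S that S that => that west dog S S that L S that S that S that => that west dog dog S that L S that S that S that => that west dog dog dog that L S that S that S that => that west dog dog dog that that S that S that S that => that west dog dog dog that that dog that S that S that => that west dog dog dog that that dog that dog that S that => that west dog dog dog that that dog that dog that dog that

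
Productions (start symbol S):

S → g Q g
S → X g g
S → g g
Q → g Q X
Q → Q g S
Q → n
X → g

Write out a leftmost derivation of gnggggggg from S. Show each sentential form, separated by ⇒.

S⇒gQg⇒gQgSg⇒gQgSgSg⇒gngSgSg⇒gnggggSg⇒gnggggggg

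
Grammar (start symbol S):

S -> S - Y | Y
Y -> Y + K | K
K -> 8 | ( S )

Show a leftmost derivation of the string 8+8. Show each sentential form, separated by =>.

S => Y => Y+K => K+K => 8+K => 8+8

S => Y   [S -> Y]
Y => Y+K   [Y -> Y + K]
Y+K => K+K   [Y -> K]
K+K => 8+K   [K -> 8]
8+K => 8+8   [K -> 8]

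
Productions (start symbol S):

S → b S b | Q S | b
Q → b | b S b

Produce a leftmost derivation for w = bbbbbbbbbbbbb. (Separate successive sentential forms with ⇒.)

S⇒bSb⇒bQSb⇒bbSbSb⇒bbbSbbSb⇒bbbbSbbbSb⇒bbbbQSbbbSb⇒bbbbbSbbbSb⇒bbbbbbSbbbbSb⇒bbbbbbbbbbbSb⇒bbbbbbbbbbbbb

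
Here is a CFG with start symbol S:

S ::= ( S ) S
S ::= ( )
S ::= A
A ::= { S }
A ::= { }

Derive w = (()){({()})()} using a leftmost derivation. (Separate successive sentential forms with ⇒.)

S ⇒ (S)S ⇒ (())S ⇒ (())A ⇒ (()){S} ⇒ (()){(S)S} ⇒ (()){(A)S} ⇒ (()){({S})S} ⇒ (()){({()})S} ⇒ (()){({()})()}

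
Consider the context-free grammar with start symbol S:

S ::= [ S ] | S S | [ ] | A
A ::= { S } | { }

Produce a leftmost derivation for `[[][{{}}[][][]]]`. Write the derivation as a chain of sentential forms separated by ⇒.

S⇒[S]⇒[SS]⇒[[]S]⇒[[][S]]⇒[[][SS]]⇒[[][AS]]⇒[[][{S}S]]⇒[[][{A}S]]⇒[[][{{}}S]]⇒[[][{{}}SS]]⇒[[][{{}}SSS]]⇒[[][{{}}[]SS]]⇒[[][{{}}[][]S]]⇒[[][{{}}[][][]]]

S ⇒ [S]   [S ::= [ S ]]
[S] ⇒ [SS]   [S ::= S S]
[SS] ⇒ [[]S]   [S ::= [ ]]
[[]S] ⇒ [[][S]]   [S ::= [ S ]]
[[][S]] ⇒ [[][SS]]   [S ::= S S]
[[][SS]] ⇒ [[][AS]]   [S ::= A]
[[][AS]] ⇒ [[][{S}S]]   [A ::= { S }]
[[][{S}S]] ⇒ [[][{A}S]]   [S ::= A]
[[][{A}S]] ⇒ [[][{{}}S]]   [A ::= { }]
[[][{{}}S]] ⇒ [[][{{}}SS]]   [S ::= S S]
[[][{{}}SS]] ⇒ [[][{{}}SSS]]   [S ::= S S]
[[][{{}}SSS]] ⇒ [[][{{}}[]SS]]   [S ::= [ ]]
[[][{{}}[]SS]] ⇒ [[][{{}}[][]S]]   [S ::= [ ]]
[[][{{}}[][]S]] ⇒ [[][{{}}[][][]]]   [S ::= [ ]]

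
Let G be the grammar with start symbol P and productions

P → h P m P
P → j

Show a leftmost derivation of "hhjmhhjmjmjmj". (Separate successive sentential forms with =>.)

P=>hPmP=>hhPmPmP=>hhjmPmP=>hhjmhPmPmP=>hhjmhhPmPmPmP=>hhjmhhjmPmPmP=>hhjmhhjmjmPmP=>hhjmhhjmjmjmP=>hhjmhhjmjmjmj

P => hPmP   [P → h P m P]
hPmP => hhPmPmP   [P → h P m P]
hhPmPmP => hhjmPmP   [P → j]
hhjmPmP => hhjmhPmPmP   [P → h P m P]
hhjmhPmPmP => hhjmhhPmPmPmP   [P → h P m P]
hhjmhhPmPmPmP => hhjmhhjmPmPmP   [P → j]
hhjmhhjmPmPmP => hhjmhhjmjmPmP   [P → j]
hhjmhhjmjmPmP => hhjmhhjmjmjmP   [P → j]
hhjmhhjmjmjmP => hhjmhhjmjmjmj   [P → j]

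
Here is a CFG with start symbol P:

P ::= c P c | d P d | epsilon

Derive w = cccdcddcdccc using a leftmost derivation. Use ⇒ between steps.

P ⇒ cPc ⇒ ccPcc ⇒ cccPccc ⇒ cccdPdccc ⇒ cccdcPcdccc ⇒ cccdcdPdcdccc ⇒ cccdcddcdccc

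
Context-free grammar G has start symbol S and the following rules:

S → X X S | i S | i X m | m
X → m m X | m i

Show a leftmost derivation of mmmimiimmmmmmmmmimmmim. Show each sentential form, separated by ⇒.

S ⇒ XXS   [S → X X S]
XXS ⇒ mmXXS   [X → m m X]
mmXXS ⇒ mmmiXS   [X → m i]
mmmiXS ⇒ mmmimiS   [X → m i]
mmmimiS ⇒ mmmimiiS   [S → i S]
mmmimiiS ⇒ mmmimiiXXS   [S → X X S]
mmmimiiXXS ⇒ mmmimiimmXXS   [X → m m X]
mmmimiimmXXS ⇒ mmmimiimmmmXXS   [X → m m X]
mmmimiimmmmXXS ⇒ mmmimiimmmmmmXXS   [X → m m X]
mmmimiimmmmmmXXS ⇒ mmmimiimmmmmmmmXXS   [X → m m X]
mmmimiimmmmmmmmXXS ⇒ mmmimiimmmmmmmmmiXS   [X → m i]
mmmimiimmmmmmmmmiXS ⇒ mmmimiimmmmmmmmmimmXS   [X → m m X]
mmmimiimmmmmmmmmimmXS ⇒ mmmimiimmmmmmmmmimmmiS   [X → m i]
mmmimiimmmmmmmmmimmmiS ⇒ mmmimiimmmmmmmmmimmmim   [S → m]

S ⇒ XXS ⇒ mmXXS ⇒ mmmiXS ⇒ mmmimiS ⇒ mmmimiiS ⇒ mmmimiiXXS ⇒ mmmimiimmXXS ⇒ mmmimiimmmmXXS ⇒ mmmimiimmmmmmXXS ⇒ mmmimiimmmmmmmmXXS ⇒ mmmimiimmmmmmmmmiXS ⇒ mmmimiimmmmmmmmmimmXS ⇒ mmmimiimmmmmmmmmimmmiS ⇒ mmmimiimmmmmmmmmimmmim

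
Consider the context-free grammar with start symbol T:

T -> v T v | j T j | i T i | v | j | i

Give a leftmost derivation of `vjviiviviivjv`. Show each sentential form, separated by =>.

T=>vTv=>vjTjv=>vjvTvjv=>vjviTivjv=>vjviiTiivjv=>vjviivTviivjv=>vjviiviviivjv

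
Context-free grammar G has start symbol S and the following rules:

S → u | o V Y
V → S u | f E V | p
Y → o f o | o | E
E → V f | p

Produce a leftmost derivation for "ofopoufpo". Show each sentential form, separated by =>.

S => oVY   [S → o V Y]
oVY => ofEVY   [V → f E V]
ofEVY => ofVfVY   [E → V f]
ofVfVY => ofSufVY   [V → S u]
ofSufVY => ofoVYufVY   [S → o V Y]
ofoVYufVY => ofopYufVY   [V → p]
ofopYufVY => ofopoufVY   [Y → o]
ofopoufVY => ofopoufpY   [V → p]
ofopoufpY => ofopoufpo   [Y → o]

S => oVY => ofEVY => ofVfVY => ofSufVY => ofoVYufVY => ofopYufVY => ofopoufVY => ofopoufpY => ofopoufpo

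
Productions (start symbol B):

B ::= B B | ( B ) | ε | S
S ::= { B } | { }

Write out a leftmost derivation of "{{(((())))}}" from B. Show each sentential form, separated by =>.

B => S   [B ::= S]
S => {B}   [S ::= { B }]
{B} => {S}   [B ::= S]
{S} => {{B}}   [S ::= { B }]
{{B}} => {{(B)}}   [B ::= ( B )]
{{(B)}} => {{((B))}}   [B ::= ( B )]
{{((B))}} => {{(((B)))}}   [B ::= ( B )]
{{(((B)))}} => {{((((B))))}}   [B ::= ( B )]
{{((((B))))}} => {{(((())))}}   [B ::= ε]

B => S => {B} => {S} => {{B}} => {{(B)}} => {{((B))}} => {{(((B)))}} => {{((((B))))}} => {{(((())))}}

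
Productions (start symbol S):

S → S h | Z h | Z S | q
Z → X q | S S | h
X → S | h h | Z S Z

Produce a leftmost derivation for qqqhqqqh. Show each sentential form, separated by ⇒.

S ⇒ Zh   [S → Z h]
Zh ⇒ SSh   [Z → S S]
SSh ⇒ ZSSh   [S → Z S]
ZSSh ⇒ XqSSh   [Z → X q]
XqSSh ⇒ ZSZqSSh   [X → Z S Z]
ZSZqSSh ⇒ SSSZqSSh   [Z → S S]
SSSZqSSh ⇒ qSSZqSSh   [S → q]
qSSZqSSh ⇒ qqSZqSSh   [S → q]
qqSZqSSh ⇒ qqqZqSSh   [S → q]
qqqZqSSh ⇒ qqqhqSSh   [Z → h]
qqqhqSSh ⇒ qqqhqqSh   [S → q]
qqqhqqSh ⇒ qqqhqqqh   [S → q]

S ⇒ Zh ⇒ SSh ⇒ ZSSh ⇒ XqSSh ⇒ ZSZqSSh ⇒ SSSZqSSh ⇒ qSSZqSSh ⇒ qqSZqSSh ⇒ qqqZqSSh ⇒ qqqhqSSh ⇒ qqqhqqSh ⇒ qqqhqqqh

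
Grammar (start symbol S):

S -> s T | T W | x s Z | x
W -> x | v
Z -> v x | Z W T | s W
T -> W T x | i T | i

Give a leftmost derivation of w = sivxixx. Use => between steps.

S => sT   [S -> s T]
sT => siT   [T -> i T]
siT => siWTx   [T -> W T x]
siWTx => sivTx   [W -> v]
sivTx => sivWTxx   [T -> W T x]
sivWTxx => sivxTxx   [W -> x]
sivxTxx => sivxixx   [T -> i]

S => sT => siT => siWTx => sivTx => sivWTxx => sivxTxx => sivxixx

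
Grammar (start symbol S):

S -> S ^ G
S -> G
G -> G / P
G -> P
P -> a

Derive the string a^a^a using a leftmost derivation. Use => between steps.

S => S^G => S^G^G => G^G^G => P^G^G => a^G^G => a^P^G => a^a^G => a^a^P => a^a^a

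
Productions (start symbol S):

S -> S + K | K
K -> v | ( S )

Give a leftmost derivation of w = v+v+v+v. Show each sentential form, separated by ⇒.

S⇒S+K⇒S+K+K⇒S+K+K+K⇒K+K+K+K⇒v+K+K+K⇒v+v+K+K⇒v+v+v+K⇒v+v+v+v

S ⇒ S+K   [S -> S + K]
S+K ⇒ S+K+K   [S -> S + K]
S+K+K ⇒ S+K+K+K   [S -> S + K]
S+K+K+K ⇒ K+K+K+K   [S -> K]
K+K+K+K ⇒ v+K+K+K   [K -> v]
v+K+K+K ⇒ v+v+K+K   [K -> v]
v+v+K+K ⇒ v+v+v+K   [K -> v]
v+v+v+K ⇒ v+v+v+v   [K -> v]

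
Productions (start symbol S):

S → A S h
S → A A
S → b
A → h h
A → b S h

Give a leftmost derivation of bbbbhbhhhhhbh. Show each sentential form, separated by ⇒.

S ⇒ ASh   [S → A S h]
ASh ⇒ bShSh   [A → b S h]
bShSh ⇒ bAAhSh   [S → A A]
bAAhSh ⇒ bbShAhSh   [A → b S h]
bbShAhSh ⇒ bbAShhAhSh   [S → A S h]
bbAShhAhSh ⇒ bbbShShhAhSh   [A → b S h]
bbbShShhAhSh ⇒ bbbbhShhAhSh   [S → b]
bbbbhShhAhSh ⇒ bbbbhbhhAhSh   [S → b]
bbbbhbhhAhSh ⇒ bbbbhbhhhhhSh   [A → h h]
bbbbhbhhhhhSh ⇒ bbbbhbhhhhhbh   [S → b]

S ⇒ ASh ⇒ bShSh ⇒ bAAhSh ⇒ bbShAhSh ⇒ bbAShhAhSh ⇒ bbbShShhAhSh ⇒ bbbbhShhAhSh ⇒ bbbbhbhhAhSh ⇒ bbbbhbhhhhhSh ⇒ bbbbhbhhhhhbh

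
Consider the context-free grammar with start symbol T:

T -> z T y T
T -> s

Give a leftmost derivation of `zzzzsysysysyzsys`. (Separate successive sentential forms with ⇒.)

T ⇒ zTyT ⇒ zzTyTyT ⇒ zzzTyTyTyT ⇒ zzzzTyTyTyTyT ⇒ zzzzsyTyTyTyT ⇒ zzzzsysyTyTyT ⇒ zzzzsysysyTyT ⇒ zzzzsysysysyT ⇒ zzzzsysysysyzTyT ⇒ zzzzsysysysyzsyT ⇒ zzzzsysysysyzsys

T ⇒ zTyT   [T -> z T y T]
zTyT ⇒ zzTyTyT   [T -> z T y T]
zzTyTyT ⇒ zzzTyTyTyT   [T -> z T y T]
zzzTyTyTyT ⇒ zzzzTyTyTyTyT   [T -> z T y T]
zzzzTyTyTyTyT ⇒ zzzzsyTyTyTyT   [T -> s]
zzzzsyTyTyTyT ⇒ zzzzsysyTyTyT   [T -> s]
zzzzsysyTyTyT ⇒ zzzzsysysyTyT   [T -> s]
zzzzsysysyTyT ⇒ zzzzsysysysyT   [T -> s]
zzzzsysysysyT ⇒ zzzzsysysysyzTyT   [T -> z T y T]
zzzzsysysysyzTyT ⇒ zzzzsysysysyzsyT   [T -> s]
zzzzsysysysyzsyT ⇒ zzzzsysysysyzsys   [T -> s]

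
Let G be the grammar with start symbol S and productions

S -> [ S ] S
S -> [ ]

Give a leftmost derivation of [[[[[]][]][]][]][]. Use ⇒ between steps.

S ⇒ [S]S ⇒ [[S]S]S ⇒ [[[S]S]S]S ⇒ [[[[S]S]S]S]S ⇒ [[[[[]]S]S]S]S ⇒ [[[[[]][]]S]S]S ⇒ [[[[[]][]][]]S]S ⇒ [[[[[]][]][]][]]S ⇒ [[[[[]][]][]][]][]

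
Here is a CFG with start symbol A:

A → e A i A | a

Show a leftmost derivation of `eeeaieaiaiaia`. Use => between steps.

A => eAiA => eeAiAiA => eeeAiAiAiA => eeeaiAiAiA => eeeaieAiAiAiA => eeeaieaiAiAiA => eeeaieaiaiAiA => eeeaieaiaiaiA => eeeaieaiaiaia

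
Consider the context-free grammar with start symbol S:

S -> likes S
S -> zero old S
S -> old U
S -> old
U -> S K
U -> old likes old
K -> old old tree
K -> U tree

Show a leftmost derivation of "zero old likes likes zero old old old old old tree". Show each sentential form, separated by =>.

S => zero old S   [S -> zero old S]
zero old S => zero old likes S   [S -> likes S]
zero old likes S => zero old likes likes S   [S -> likes S]
zero old likes likes S => zero old likes likes zero old S   [S -> zero old S]
zero old likes likes zero old S => zero old likes likes zero old old U   [S -> old U]
zero old likes likes zero old old U => zero old likes likes zero old old S K   [U -> S K]
zero old likes likes zero old old S K => zero old likes likes zero old old old K   [S -> old]
zero old likes likes zero old old old K => zero old likes likes zero old old old old old tree   [K -> old old tree]

S => zero old S => zero old likes S => zero old likes likes S => zero old likes likes zero old S => zero old likes likes zero old old U => zero old likes likes zero old old S K => zero old likes likes zero old old old K => zero old likes likes zero old old old old old tree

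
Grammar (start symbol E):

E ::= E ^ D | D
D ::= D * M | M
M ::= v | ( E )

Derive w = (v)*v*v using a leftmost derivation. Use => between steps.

E=>D=>D*M=>D*M*M=>M*M*M=>(E)*M*M=>(D)*M*M=>(M)*M*M=>(v)*M*M=>(v)*v*M=>(v)*v*v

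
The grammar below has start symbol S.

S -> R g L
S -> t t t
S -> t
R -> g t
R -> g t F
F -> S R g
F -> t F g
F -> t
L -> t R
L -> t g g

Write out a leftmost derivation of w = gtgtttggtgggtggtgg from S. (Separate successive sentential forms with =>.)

S => RgL => gtFgL => gtSRggL => gtRgLRggL => gtgtFgLRggL => gtgttFggLRggL => gtgtttggLRggL => gtgtttggtggRggL => gtgtttggtgggtggL => gtgtttggtgggtggtgg

S => RgL   [S -> R g L]
RgL => gtFgL   [R -> g t F]
gtFgL => gtSRggL   [F -> S R g]
gtSRggL => gtRgLRggL   [S -> R g L]
gtRgLRggL => gtgtFgLRggL   [R -> g t F]
gtgtFgLRggL => gtgttFggLRggL   [F -> t F g]
gtgttFggLRggL => gtgtttggLRggL   [F -> t]
gtgtttggLRggL => gtgtttggtggRggL   [L -> t g g]
gtgtttggtggRggL => gtgtttggtgggtggL   [R -> g t]
gtgtttggtgggtggL => gtgtttggtgggtggtgg   [L -> t g g]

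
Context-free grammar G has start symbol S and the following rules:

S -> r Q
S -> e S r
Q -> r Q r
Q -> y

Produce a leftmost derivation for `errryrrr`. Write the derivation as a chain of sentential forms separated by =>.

S => eSr => erQr => errQrr => errrQrrr => errryrrr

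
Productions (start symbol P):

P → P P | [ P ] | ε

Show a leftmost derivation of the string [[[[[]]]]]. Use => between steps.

P=>[P]=>[[P]]=>[[PP]]=>[[[P]P]]=>[[[[P]]P]]=>[[[[[P]]]P]]=>[[[[[]]]P]]=>[[[[[]]]]]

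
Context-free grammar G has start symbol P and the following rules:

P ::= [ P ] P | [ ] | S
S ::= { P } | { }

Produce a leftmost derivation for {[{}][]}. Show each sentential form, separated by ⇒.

P ⇒ S   [P ::= S]
S ⇒ {P}   [S ::= { P }]
{P} ⇒ {[P]P}   [P ::= [ P ] P]
{[P]P} ⇒ {[S]P}   [P ::= S]
{[S]P} ⇒ {[{}]P}   [S ::= { }]
{[{}]P} ⇒ {[{}][]}   [P ::= [ ]]

P ⇒ S ⇒ {P} ⇒ {[P]P} ⇒ {[S]P} ⇒ {[{}]P} ⇒ {[{}][]}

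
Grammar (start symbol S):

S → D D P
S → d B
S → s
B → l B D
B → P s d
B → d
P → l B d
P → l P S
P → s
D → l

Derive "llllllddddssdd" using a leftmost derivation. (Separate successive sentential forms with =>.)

S => DDP   [S → D D P]
DDP => lDP   [D → l]
lDP => llP   [D → l]
llP => lllBd   [P → l B d]
lllBd => lllPsdd   [B → P s d]
lllPsdd => llllPSsdd   [P → l P S]
llllPSsdd => lllllPSSsdd   [P → l P S]
lllllPSSsdd => llllllBdSSsdd   [P → l B d]
llllllBdSSsdd => llllllddSSsdd   [B → d]
llllllddSSsdd => lllllldddBSsdd   [S → d B]
lllllldddBSsdd => llllllddddSsdd   [B → d]
llllllddddSsdd => llllllddddssdd   [S → s]

S => DDP => lDP => llP => lllBd => lllPsdd => llllPSsdd => lllllPSSsdd => llllllBdSSsdd => llllllddSSsdd => lllllldddBSsdd => llllllddddSsdd => llllllddddssdd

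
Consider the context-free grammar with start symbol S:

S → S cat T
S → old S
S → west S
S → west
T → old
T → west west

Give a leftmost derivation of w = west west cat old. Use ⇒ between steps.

S ⇒ S cat T ⇒ west S cat T ⇒ west west cat T ⇒ west west cat old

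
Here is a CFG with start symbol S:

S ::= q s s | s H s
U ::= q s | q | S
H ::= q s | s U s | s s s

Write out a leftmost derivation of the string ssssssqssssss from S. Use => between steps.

S => sHs   [S ::= s H s]
sHs => ssUss   [H ::= s U s]
ssUss => ssSss   [U ::= S]
ssSss => sssHsss   [S ::= s H s]
sssHsss => ssssUssss   [H ::= s U s]
ssssUssss => ssssSssss   [U ::= S]
ssssSssss => sssssHsssss   [S ::= s H s]
sssssHsssss => ssssssUssssss   [H ::= s U s]
ssssssUssssss => ssssssqssssss   [U ::= q]

S=>sHs=>ssUss=>ssSss=>sssHsss=>ssssUssss=>ssssSssss=>sssssHsssss=>ssssssUssssss=>ssssssqssssss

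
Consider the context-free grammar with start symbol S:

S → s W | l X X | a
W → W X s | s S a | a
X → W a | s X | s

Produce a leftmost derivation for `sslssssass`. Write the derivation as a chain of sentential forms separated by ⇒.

S ⇒ sW ⇒ sWXs ⇒ ssSaXs ⇒ sslXXaXs ⇒ sslsXXaXs ⇒ sslssXaXs ⇒ sslsssXaXs ⇒ sslssssaXs ⇒ sslssssass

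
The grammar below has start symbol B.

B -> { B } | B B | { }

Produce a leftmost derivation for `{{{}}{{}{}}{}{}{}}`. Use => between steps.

B=>{B}=>{BB}=>{BBB}=>{BBBB}=>{{B}BBB}=>{{{}}BBB}=>{{{}}BBBB}=>{{{}}{B}BBB}=>{{{}}{BB}BBB}=>{{{}}{{}B}BBB}=>{{{}}{{}{}}BBB}=>{{{}}{{}{}}{}BB}=>{{{}}{{}{}}{}{}B}=>{{{}}{{}{}}{}{}{}}

B => {B}   [B -> { B }]
{B} => {BB}   [B -> B B]
{BB} => {BBB}   [B -> B B]
{BBB} => {BBBB}   [B -> B B]
{BBBB} => {{B}BBB}   [B -> { B }]
{{B}BBB} => {{{}}BBB}   [B -> { }]
{{{}}BBB} => {{{}}BBBB}   [B -> B B]
{{{}}BBBB} => {{{}}{B}BBB}   [B -> { B }]
{{{}}{B}BBB} => {{{}}{BB}BBB}   [B -> B B]
{{{}}{BB}BBB} => {{{}}{{}B}BBB}   [B -> { }]
{{{}}{{}B}BBB} => {{{}}{{}{}}BBB}   [B -> { }]
{{{}}{{}{}}BBB} => {{{}}{{}{}}{}BB}   [B -> { }]
{{{}}{{}{}}{}BB} => {{{}}{{}{}}{}{}B}   [B -> { }]
{{{}}{{}{}}{}{}B} => {{{}}{{}{}}{}{}{}}   [B -> { }]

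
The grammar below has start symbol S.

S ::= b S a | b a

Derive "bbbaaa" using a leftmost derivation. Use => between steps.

S => bSa => bbSaa => bbbaaa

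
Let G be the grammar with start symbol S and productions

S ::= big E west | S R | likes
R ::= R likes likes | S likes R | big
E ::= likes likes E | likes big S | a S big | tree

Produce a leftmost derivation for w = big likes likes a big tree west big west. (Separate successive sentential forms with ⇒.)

S ⇒ big E west ⇒ big likes likes E west ⇒ big likes likes a S big west ⇒ big likes likes a big E west big west ⇒ big likes likes a big tree west big west

S ⇒ big E west   [S ::= big E west]
big E west ⇒ big likes likes E west   [E ::= likes likes E]
big likes likes E west ⇒ big likes likes a S big west   [E ::= a S big]
big likes likes a S big west ⇒ big likes likes a big E west big west   [S ::= big E west]
big likes likes a big E west big west ⇒ big likes likes a big tree west big west   [E ::= tree]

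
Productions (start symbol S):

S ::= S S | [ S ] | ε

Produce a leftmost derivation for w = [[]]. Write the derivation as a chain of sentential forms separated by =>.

S => [S]   [S ::= [ S ]]
[S] => [SS]   [S ::= S S]
[SS] => [[S]S]   [S ::= [ S ]]
[[S]S] => [[]S]   [S ::= ε]
[[]S] => [[]]   [S ::= ε]

S=>[S]=>[SS]=>[[S]S]=>[[]S]=>[[]]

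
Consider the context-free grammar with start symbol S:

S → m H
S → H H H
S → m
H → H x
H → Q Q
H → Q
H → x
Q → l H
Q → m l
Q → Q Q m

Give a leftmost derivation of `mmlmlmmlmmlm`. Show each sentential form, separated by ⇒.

S⇒mH⇒mQ⇒mQQm⇒mQQmQm⇒mQQmQmQm⇒mmlQmQmQm⇒mmlmlmQmQm⇒mmlmlmmlmQm⇒mmlmlmmlmmlm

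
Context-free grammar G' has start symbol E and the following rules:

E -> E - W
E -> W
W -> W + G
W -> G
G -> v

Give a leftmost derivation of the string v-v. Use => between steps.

E => E-W   [E -> E - W]
E-W => W-W   [E -> W]
W-W => G-W   [W -> G]
G-W => v-W   [G -> v]
v-W => v-G   [W -> G]
v-G => v-v   [G -> v]

E => E-W => W-W => G-W => v-W => v-G => v-v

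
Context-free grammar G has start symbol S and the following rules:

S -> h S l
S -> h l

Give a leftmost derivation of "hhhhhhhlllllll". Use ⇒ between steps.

S ⇒ hSl ⇒ hhSll ⇒ hhhSlll ⇒ hhhhSllll ⇒ hhhhhSlllll ⇒ hhhhhhSllllll ⇒ hhhhhhhlllllll

S ⇒ hSl   [S -> h S l]
hSl ⇒ hhSll   [S -> h S l]
hhSll ⇒ hhhSlll   [S -> h S l]
hhhSlll ⇒ hhhhSllll   [S -> h S l]
hhhhSllll ⇒ hhhhhSlllll   [S -> h S l]
hhhhhSlllll ⇒ hhhhhhSllllll   [S -> h S l]
hhhhhhSllllll ⇒ hhhhhhhlllllll   [S -> h l]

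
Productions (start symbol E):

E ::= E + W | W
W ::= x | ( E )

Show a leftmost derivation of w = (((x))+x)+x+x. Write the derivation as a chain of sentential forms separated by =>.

E=>E+W=>E+W+W=>W+W+W=>(E)+W+W=>(E+W)+W+W=>(W+W)+W+W=>((E)+W)+W+W=>((W)+W)+W+W=>(((E))+W)+W+W=>(((W))+W)+W+W=>(((x))+W)+W+W=>(((x))+x)+W+W=>(((x))+x)+x+W=>(((x))+x)+x+x

E => E+W   [E ::= E + W]
E+W => E+W+W   [E ::= E + W]
E+W+W => W+W+W   [E ::= W]
W+W+W => (E)+W+W   [W ::= ( E )]
(E)+W+W => (E+W)+W+W   [E ::= E + W]
(E+W)+W+W => (W+W)+W+W   [E ::= W]
(W+W)+W+W => ((E)+W)+W+W   [W ::= ( E )]
((E)+W)+W+W => ((W)+W)+W+W   [E ::= W]
((W)+W)+W+W => (((E))+W)+W+W   [W ::= ( E )]
(((E))+W)+W+W => (((W))+W)+W+W   [E ::= W]
(((W))+W)+W+W => (((x))+W)+W+W   [W ::= x]
(((x))+W)+W+W => (((x))+x)+W+W   [W ::= x]
(((x))+x)+W+W => (((x))+x)+x+W   [W ::= x]
(((x))+x)+x+W => (((x))+x)+x+x   [W ::= x]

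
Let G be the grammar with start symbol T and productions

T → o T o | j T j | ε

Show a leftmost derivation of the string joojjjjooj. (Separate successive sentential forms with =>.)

T => jTj   [T → j T j]
jTj => joToj   [T → o T o]
joToj => jooTooj   [T → o T o]
jooTooj => joojTjooj   [T → j T j]
joojTjooj => joojjTjjooj   [T → j T j]
joojjTjjooj => joojjjjooj   [T → ε]

T=>jTj=>joToj=>jooTooj=>joojTjooj=>joojjTjjooj=>joojjjjooj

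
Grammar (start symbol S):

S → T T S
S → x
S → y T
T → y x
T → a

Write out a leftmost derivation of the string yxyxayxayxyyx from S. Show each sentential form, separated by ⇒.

S ⇒ TTS ⇒ yxTS ⇒ yxyxS ⇒ yxyxTTS ⇒ yxyxaTS ⇒ yxyxayxS ⇒ yxyxayxTTS ⇒ yxyxayxaTS ⇒ yxyxayxayxS ⇒ yxyxayxayxyT ⇒ yxyxayxayxyyx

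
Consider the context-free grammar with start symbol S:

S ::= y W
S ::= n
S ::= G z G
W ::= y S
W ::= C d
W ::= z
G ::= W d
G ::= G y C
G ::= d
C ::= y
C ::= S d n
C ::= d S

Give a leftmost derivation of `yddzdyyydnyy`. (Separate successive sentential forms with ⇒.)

S⇒GzG⇒WdzG⇒CddzG⇒yddzG⇒yddzGyC⇒yddzGyCyC⇒yddzGyCyCyC⇒yddzdyCyCyC⇒yddzdyyyCyC⇒yddzdyyydSyC⇒yddzdyyydnyC⇒yddzdyyydnyy

S ⇒ GzG   [S ::= G z G]
GzG ⇒ WdzG   [G ::= W d]
WdzG ⇒ CddzG   [W ::= C d]
CddzG ⇒ yddzG   [C ::= y]
yddzG ⇒ yddzGyC   [G ::= G y C]
yddzGyC ⇒ yddzGyCyC   [G ::= G y C]
yddzGyCyC ⇒ yddzGyCyCyC   [G ::= G y C]
yddzGyCyCyC ⇒ yddzdyCyCyC   [G ::= d]
yddzdyCyCyC ⇒ yddzdyyyCyC   [C ::= y]
yddzdyyyCyC ⇒ yddzdyyydSyC   [C ::= d S]
yddzdyyydSyC ⇒ yddzdyyydnyC   [S ::= n]
yddzdyyydnyC ⇒ yddzdyyydnyy   [C ::= y]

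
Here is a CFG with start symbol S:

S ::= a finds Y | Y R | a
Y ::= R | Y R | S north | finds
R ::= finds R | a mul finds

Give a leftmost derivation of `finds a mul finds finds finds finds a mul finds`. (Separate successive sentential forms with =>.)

S => Y R   [S ::= Y R]
Y R => R R   [Y ::= R]
R R => finds R R   [R ::= finds R]
finds R R => finds a mul finds R   [R ::= a mul finds]
finds a mul finds R => finds a mul finds finds R   [R ::= finds R]
finds a mul finds finds R => finds a mul finds finds finds R   [R ::= finds R]
finds a mul finds finds finds R => finds a mul finds finds finds finds R   [R ::= finds R]
finds a mul finds finds finds finds R => finds a mul finds finds finds finds a mul finds   [R ::= a mul finds]

S => Y R => R R => finds R R => finds a mul finds R => finds a mul finds finds R => finds a mul finds finds finds R => finds a mul finds finds finds finds R => finds a mul finds finds finds finds a mul finds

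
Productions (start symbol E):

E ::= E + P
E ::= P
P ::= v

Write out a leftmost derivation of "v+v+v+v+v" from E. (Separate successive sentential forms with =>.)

E => E+P => E+P+P => E+P+P+P => E+P+P+P+P => P+P+P+P+P => v+P+P+P+P => v+v+P+P+P => v+v+v+P+P => v+v+v+v+P => v+v+v+v+v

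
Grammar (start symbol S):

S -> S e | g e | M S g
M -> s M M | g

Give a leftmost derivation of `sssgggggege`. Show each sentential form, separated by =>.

S => Se => MSge => sMMSge => ssMMMSge => sssMMMMSge => sssgMMMSge => sssggMMSge => sssgggMSge => sssggggSge => sssgggggege

S => Se   [S -> S e]
Se => MSge   [S -> M S g]
MSge => sMMSge   [M -> s M M]
sMMSge => ssMMMSge   [M -> s M M]
ssMMMSge => sssMMMMSge   [M -> s M M]
sssMMMMSge => sssgMMMSge   [M -> g]
sssgMMMSge => sssggMMSge   [M -> g]
sssggMMSge => sssgggMSge   [M -> g]
sssgggMSge => sssggggSge   [M -> g]
sssggggSge => sssgggggege   [S -> g e]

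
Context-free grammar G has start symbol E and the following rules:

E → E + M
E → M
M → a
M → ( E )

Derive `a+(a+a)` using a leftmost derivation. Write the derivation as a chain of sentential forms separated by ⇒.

E ⇒ E+M   [E → E + M]
E+M ⇒ M+M   [E → M]
M+M ⇒ a+M   [M → a]
a+M ⇒ a+(E)   [M → ( E )]
a+(E) ⇒ a+(E+M)   [E → E + M]
a+(E+M) ⇒ a+(M+M)   [E → M]
a+(M+M) ⇒ a+(a+M)   [M → a]
a+(a+M) ⇒ a+(a+a)   [M → a]

E ⇒ E+M ⇒ M+M ⇒ a+M ⇒ a+(E) ⇒ a+(E+M) ⇒ a+(M+M) ⇒ a+(a+M) ⇒ a+(a+a)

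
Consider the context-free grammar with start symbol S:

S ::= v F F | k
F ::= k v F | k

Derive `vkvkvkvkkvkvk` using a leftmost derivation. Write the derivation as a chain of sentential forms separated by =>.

S => vFF => vkvFF => vkvkvFF => vkvkvkvFF => vkvkvkvkF => vkvkvkvkkvF => vkvkvkvkkvkvF => vkvkvkvkkvkvk

S => vFF   [S ::= v F F]
vFF => vkvFF   [F ::= k v F]
vkvFF => vkvkvFF   [F ::= k v F]
vkvkvFF => vkvkvkvFF   [F ::= k v F]
vkvkvkvFF => vkvkvkvkF   [F ::= k]
vkvkvkvkF => vkvkvkvkkvF   [F ::= k v F]
vkvkvkvkkvF => vkvkvkvkkvkvF   [F ::= k v F]
vkvkvkvkkvkvF => vkvkvkvkkvkvk   [F ::= k]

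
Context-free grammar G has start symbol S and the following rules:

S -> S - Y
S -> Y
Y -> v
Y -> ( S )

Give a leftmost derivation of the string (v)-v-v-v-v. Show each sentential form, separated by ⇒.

S ⇒ S-Y ⇒ S-Y-Y ⇒ S-Y-Y-Y ⇒ S-Y-Y-Y-Y ⇒ Y-Y-Y-Y-Y ⇒ (S)-Y-Y-Y-Y ⇒ (Y)-Y-Y-Y-Y ⇒ (v)-Y-Y-Y-Y ⇒ (v)-v-Y-Y-Y ⇒ (v)-v-v-Y-Y ⇒ (v)-v-v-v-Y ⇒ (v)-v-v-v-v

S ⇒ S-Y   [S -> S - Y]
S-Y ⇒ S-Y-Y   [S -> S - Y]
S-Y-Y ⇒ S-Y-Y-Y   [S -> S - Y]
S-Y-Y-Y ⇒ S-Y-Y-Y-Y   [S -> S - Y]
S-Y-Y-Y-Y ⇒ Y-Y-Y-Y-Y   [S -> Y]
Y-Y-Y-Y-Y ⇒ (S)-Y-Y-Y-Y   [Y -> ( S )]
(S)-Y-Y-Y-Y ⇒ (Y)-Y-Y-Y-Y   [S -> Y]
(Y)-Y-Y-Y-Y ⇒ (v)-Y-Y-Y-Y   [Y -> v]
(v)-Y-Y-Y-Y ⇒ (v)-v-Y-Y-Y   [Y -> v]
(v)-v-Y-Y-Y ⇒ (v)-v-v-Y-Y   [Y -> v]
(v)-v-v-Y-Y ⇒ (v)-v-v-v-Y   [Y -> v]
(v)-v-v-v-Y ⇒ (v)-v-v-v-v   [Y -> v]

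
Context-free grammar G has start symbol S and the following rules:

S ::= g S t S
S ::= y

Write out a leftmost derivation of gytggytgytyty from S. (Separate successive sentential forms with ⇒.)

S ⇒ gStS   [S ::= g S t S]
gStS ⇒ gytS   [S ::= y]
gytS ⇒ gytgStS   [S ::= g S t S]
gytgStS ⇒ gytggStStS   [S ::= g S t S]
gytggStStS ⇒ gytggytStS   [S ::= y]
gytggytStS ⇒ gytggytgStStS   [S ::= g S t S]
gytggytgStStS ⇒ gytggytgytStS   [S ::= y]
gytggytgytStS ⇒ gytggytgytytS   [S ::= y]
gytggytgytytS ⇒ gytggytgytyty   [S ::= y]

S ⇒ gStS ⇒ gytS ⇒ gytgStS ⇒ gytggStStS ⇒ gytggytStS ⇒ gytggytgStStS ⇒ gytggytgytStS ⇒ gytggytgytytS ⇒ gytggytgytyty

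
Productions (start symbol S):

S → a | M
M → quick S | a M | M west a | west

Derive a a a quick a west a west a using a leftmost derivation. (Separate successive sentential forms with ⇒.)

S ⇒ M   [S → M]
M ⇒ a M   [M → a M]
a M ⇒ a a M   [M → a M]
a a M ⇒ a a M west a   [M → M west a]
a a M west a ⇒ a a a M west a   [M → a M]
a a a M west a ⇒ a a a M west a west a   [M → M west a]
a a a M west a west a ⇒ a a a quick S west a west a   [M → quick S]
a a a quick S west a west a ⇒ a a a quick a west a west a   [S → a]

S ⇒ M ⇒ a M ⇒ a a M ⇒ a a M west a ⇒ a a a M west a ⇒ a a a M west a west a ⇒ a a a quick S west a west a ⇒ a a a quick a west a west a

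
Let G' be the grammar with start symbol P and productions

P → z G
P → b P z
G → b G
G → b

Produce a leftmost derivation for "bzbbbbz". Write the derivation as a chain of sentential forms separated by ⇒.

P ⇒ bPz   [P → b P z]
bPz ⇒ bzGz   [P → z G]
bzGz ⇒ bzbGz   [G → b G]
bzbGz ⇒ bzbbGz   [G → b G]
bzbbGz ⇒ bzbbbGz   [G → b G]
bzbbbGz ⇒ bzbbbbz   [G → b]

P ⇒ bPz ⇒ bzGz ⇒ bzbGz ⇒ bzbbGz ⇒ bzbbbGz ⇒ bzbbbbz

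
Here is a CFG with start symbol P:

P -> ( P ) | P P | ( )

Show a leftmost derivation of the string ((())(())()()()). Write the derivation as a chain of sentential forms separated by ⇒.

P ⇒ (P)   [P -> ( P )]
(P) ⇒ (PP)   [P -> P P]
(PP) ⇒ (PPP)   [P -> P P]
(PPP) ⇒ (PPPP)   [P -> P P]
(PPPP) ⇒ ((P)PPP)   [P -> ( P )]
((P)PPP) ⇒ ((())PPP)   [P -> ( )]
((())PPP) ⇒ ((())PPPP)   [P -> P P]
((())PPPP) ⇒ ((())(P)PPP)   [P -> ( P )]
((())(P)PPP) ⇒ ((())(())PPP)   [P -> ( )]
((())(())PPP) ⇒ ((())(())()PP)   [P -> ( )]
((())(())()PP) ⇒ ((())(())()()P)   [P -> ( )]
((())(())()()P) ⇒ ((())(())()()())   [P -> ( )]

P ⇒ (P) ⇒ (PP) ⇒ (PPP) ⇒ (PPPP) ⇒ ((P)PPP) ⇒ ((())PPP) ⇒ ((())PPPP) ⇒ ((())(P)PPP) ⇒ ((())(())PPP) ⇒ ((())(())()PP) ⇒ ((())(())()()P) ⇒ ((())(())()()())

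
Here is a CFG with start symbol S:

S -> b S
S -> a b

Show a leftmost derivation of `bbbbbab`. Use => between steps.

S => bS => bbS => bbbS => bbbbS => bbbbbS => bbbbbab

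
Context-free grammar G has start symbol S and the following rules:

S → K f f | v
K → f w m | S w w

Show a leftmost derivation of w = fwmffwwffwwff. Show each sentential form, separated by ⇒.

S ⇒ Kff ⇒ Swwff ⇒ Kffwwff ⇒ Swwffwwff ⇒ Kffwwffwwff ⇒ fwmffwwffwwff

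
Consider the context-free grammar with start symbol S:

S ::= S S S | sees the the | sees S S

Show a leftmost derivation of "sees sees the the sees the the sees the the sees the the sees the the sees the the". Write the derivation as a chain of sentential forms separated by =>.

S => S S S => S S S S S => sees S S S S S S => sees sees the the S S S S S => sees sees the the sees the the S S S S => sees sees the the sees the the sees the the S S S => sees sees the the sees the the sees the the sees the the S S => sees sees the the sees the the sees the the sees the the sees the the S => sees sees the the sees the the sees the the sees the the sees the the sees the the

S => S S S   [S ::= S S S]
S S S => S S S S S   [S ::= S S S]
S S S S S => sees S S S S S S   [S ::= sees S S]
sees S S S S S S => sees sees the the S S S S S   [S ::= sees the the]
sees sees the the S S S S S => sees sees the the sees the the S S S S   [S ::= sees the the]
sees sees the the sees the the S S S S => sees sees the the sees the the sees the the S S S   [S ::= sees the the]
sees sees the the sees the the sees the the S S S => sees sees the the sees the the sees the the sees the the S S   [S ::= sees the the]
sees sees the the sees the the sees the the sees the the S S => sees sees the the sees the the sees the the sees the the sees the the S   [S ::= sees the the]
sees sees the the sees the the sees the the sees the the sees the the S => sees sees the the sees the the sees the the sees the the sees the the sees the the   [S ::= sees the the]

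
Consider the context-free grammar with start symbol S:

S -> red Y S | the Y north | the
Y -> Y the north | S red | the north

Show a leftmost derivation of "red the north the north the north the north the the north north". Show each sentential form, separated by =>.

S => red Y S => red Y the north S => red Y the north the north S => red Y the north the north the north S => red the north the north the north the north S => red the north the north the north the north the Y north => red the north the north the north the north the the north north

S => red Y S   [S -> red Y S]
red Y S => red Y the north S   [Y -> Y the north]
red Y the north S => red Y the north the north S   [Y -> Y the north]
red Y the north the north S => red Y the north the north the north S   [Y -> Y the north]
red Y the north the north the north S => red the north the north the north the north S   [Y -> the north]
red the north the north the north the north S => red the north the north the north the north the Y north   [S -> the Y north]
red the north the north the north the north the Y north => red the north the north the north the north the the north north   [Y -> the north]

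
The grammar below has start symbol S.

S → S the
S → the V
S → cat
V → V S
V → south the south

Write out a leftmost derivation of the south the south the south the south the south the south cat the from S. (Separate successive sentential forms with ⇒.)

S ⇒ S the ⇒ the V the ⇒ the V S the ⇒ the V S S the ⇒ the south the south S S the ⇒ the south the south the V S the ⇒ the south the south the south the south S the ⇒ the south the south the south the south the V the ⇒ the south the south the south the south the V S the ⇒ the south the south the south the south the south the south S the ⇒ the south the south the south the south the south the south cat the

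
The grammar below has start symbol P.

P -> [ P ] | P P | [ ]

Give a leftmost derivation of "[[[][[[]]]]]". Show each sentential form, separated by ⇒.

P⇒[P]⇒[[P]]⇒[[PP]]⇒[[[]P]]⇒[[[][P]]]⇒[[[][[P]]]]⇒[[[][[[]]]]]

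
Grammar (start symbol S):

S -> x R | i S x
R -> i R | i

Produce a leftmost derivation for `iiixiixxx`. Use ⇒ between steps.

S ⇒ iSx   [S -> i S x]
iSx ⇒ iiSxx   [S -> i S x]
iiSxx ⇒ iiiSxxx   [S -> i S x]
iiiSxxx ⇒ iiixRxxx   [S -> x R]
iiixRxxx ⇒ iiixiRxxx   [R -> i R]
iiixiRxxx ⇒ iiixiixxx   [R -> i]

S ⇒ iSx ⇒ iiSxx ⇒ iiiSxxx ⇒ iiixRxxx ⇒ iiixiRxxx ⇒ iiixiixxx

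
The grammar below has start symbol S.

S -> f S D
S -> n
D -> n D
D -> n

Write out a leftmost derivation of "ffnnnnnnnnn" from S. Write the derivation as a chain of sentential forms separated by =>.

S => fSD   [S -> f S D]
fSD => ffSDD   [S -> f S D]
ffSDD => ffnDD   [S -> n]
ffnDD => ffnnDD   [D -> n D]
ffnnDD => ffnnnDD   [D -> n D]
ffnnnDD => ffnnnnDD   [D -> n D]
ffnnnnDD => ffnnnnnDD   [D -> n D]
ffnnnnnDD => ffnnnnnnDD   [D -> n D]
ffnnnnnnDD => ffnnnnnnnDD   [D -> n D]
ffnnnnnnnDD => ffnnnnnnnnD   [D -> n]
ffnnnnnnnnD => ffnnnnnnnnn   [D -> n]

S => fSD => ffSDD => ffnDD => ffnnDD => ffnnnDD => ffnnnnDD => ffnnnnnDD => ffnnnnnnDD => ffnnnnnnnDD => ffnnnnnnnnD => ffnnnnnnnnn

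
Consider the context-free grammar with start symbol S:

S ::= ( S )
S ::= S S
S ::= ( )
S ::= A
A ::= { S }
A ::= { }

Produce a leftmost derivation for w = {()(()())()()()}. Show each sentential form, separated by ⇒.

S⇒A⇒{S}⇒{SS}⇒{SSS}⇒{SSSS}⇒{SSSSS}⇒{()SSSS}⇒{()(S)SSS}⇒{()(SS)SSS}⇒{()(()S)SSS}⇒{()(()())SSS}⇒{()(()())()SS}⇒{()(()())()()S}⇒{()(()())()()()}

S ⇒ A   [S ::= A]
A ⇒ {S}   [A ::= { S }]
{S} ⇒ {SS}   [S ::= S S]
{SS} ⇒ {SSS}   [S ::= S S]
{SSS} ⇒ {SSSS}   [S ::= S S]
{SSSS} ⇒ {SSSSS}   [S ::= S S]
{SSSSS} ⇒ {()SSSS}   [S ::= ( )]
{()SSSS} ⇒ {()(S)SSS}   [S ::= ( S )]
{()(S)SSS} ⇒ {()(SS)SSS}   [S ::= S S]
{()(SS)SSS} ⇒ {()(()S)SSS}   [S ::= ( )]
{()(()S)SSS} ⇒ {()(()())SSS}   [S ::= ( )]
{()(()())SSS} ⇒ {()(()())()SS}   [S ::= ( )]
{()(()())()SS} ⇒ {()(()())()()S}   [S ::= ( )]
{()(()())()()S} ⇒ {()(()())()()()}   [S ::= ( )]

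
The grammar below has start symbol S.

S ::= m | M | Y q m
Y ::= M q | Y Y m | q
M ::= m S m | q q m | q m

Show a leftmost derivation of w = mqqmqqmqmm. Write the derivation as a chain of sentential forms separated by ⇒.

S ⇒ M   [S ::= M]
M ⇒ mSm   [M ::= m S m]
mSm ⇒ mYqmm   [S ::= Y q m]
mYqmm ⇒ mYYmqmm   [Y ::= Y Y m]
mYYmqmm ⇒ mMqYmqmm   [Y ::= M q]
mMqYmqmm ⇒ mqqmqYmqmm   [M ::= q q m]
mqqmqYmqmm ⇒ mqqmqqmqmm   [Y ::= q]

S ⇒ M ⇒ mSm ⇒ mYqmm ⇒ mYYmqmm ⇒ mMqYmqmm ⇒ mqqmqYmqmm ⇒ mqqmqqmqmm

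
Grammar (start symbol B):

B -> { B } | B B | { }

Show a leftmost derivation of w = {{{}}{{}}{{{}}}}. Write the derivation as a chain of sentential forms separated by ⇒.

B ⇒ {B} ⇒ {BB} ⇒ {BBB} ⇒ {{B}BB} ⇒ {{{}}BB} ⇒ {{{}}{B}B} ⇒ {{{}}{{}}B} ⇒ {{{}}{{}}{B}} ⇒ {{{}}{{}}{{B}}} ⇒ {{{}}{{}}{{{}}}}

B ⇒ {B}   [B -> { B }]
{B} ⇒ {BB}   [B -> B B]
{BB} ⇒ {BBB}   [B -> B B]
{BBB} ⇒ {{B}BB}   [B -> { B }]
{{B}BB} ⇒ {{{}}BB}   [B -> { }]
{{{}}BB} ⇒ {{{}}{B}B}   [B -> { B }]
{{{}}{B}B} ⇒ {{{}}{{}}B}   [B -> { }]
{{{}}{{}}B} ⇒ {{{}}{{}}{B}}   [B -> { B }]
{{{}}{{}}{B}} ⇒ {{{}}{{}}{{B}}}   [B -> { B }]
{{{}}{{}}{{B}}} ⇒ {{{}}{{}}{{{}}}}   [B -> { }]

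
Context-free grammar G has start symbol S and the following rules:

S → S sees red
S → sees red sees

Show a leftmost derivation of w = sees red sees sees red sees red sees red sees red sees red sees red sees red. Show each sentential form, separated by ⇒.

S ⇒ S sees red ⇒ S sees red sees red ⇒ S sees red sees red sees red ⇒ S sees red sees red sees red sees red ⇒ S sees red sees red sees red sees red sees red ⇒ S sees red sees red sees red sees red sees red sees red ⇒ S sees red sees red sees red sees red sees red sees red sees red ⇒ sees red sees sees red sees red sees red sees red sees red sees red sees red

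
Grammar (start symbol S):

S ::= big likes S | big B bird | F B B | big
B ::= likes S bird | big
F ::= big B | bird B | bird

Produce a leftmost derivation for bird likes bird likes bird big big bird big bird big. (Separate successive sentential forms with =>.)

S => F B B => bird B B => bird likes S bird B => bird likes F B B bird B => bird likes bird B B bird B => bird likes bird likes S bird B bird B => bird likes bird likes F B B bird B bird B => bird likes bird likes bird B B bird B bird B => bird likes bird likes bird big B bird B bird B => bird likes bird likes bird big big bird B bird B => bird likes bird likes bird big big bird big bird B => bird likes bird likes bird big big bird big bird big

S => F B B   [S ::= F B B]
F B B => bird B B   [F ::= bird]
bird B B => bird likes S bird B   [B ::= likes S bird]
bird likes S bird B => bird likes F B B bird B   [S ::= F B B]
bird likes F B B bird B => bird likes bird B B bird B   [F ::= bird]
bird likes bird B B bird B => bird likes bird likes S bird B bird B   [B ::= likes S bird]
bird likes bird likes S bird B bird B => bird likes bird likes F B B bird B bird B   [S ::= F B B]
bird likes bird likes F B B bird B bird B => bird likes bird likes bird B B bird B bird B   [F ::= bird]
bird likes bird likes bird B B bird B bird B => bird likes bird likes bird big B bird B bird B   [B ::= big]
bird likes bird likes bird big B bird B bird B => bird likes bird likes bird big big bird B bird B   [B ::= big]
bird likes bird likes bird big big bird B bird B => bird likes bird likes bird big big bird big bird B   [B ::= big]
bird likes bird likes bird big big bird big bird B => bird likes bird likes bird big big bird big bird big   [B ::= big]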